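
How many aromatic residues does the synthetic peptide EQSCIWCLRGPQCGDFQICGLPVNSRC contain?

F, W, and Y each carry an aromatic ring on the side chain.
Matching residues: W6, F16.

2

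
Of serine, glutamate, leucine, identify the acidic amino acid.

glutamate

Aspartate (D) and glutamate (E) have carboxylic-acid side chains and are the acidic amino acids.
Of the listed options, only glutamate belongs to this group.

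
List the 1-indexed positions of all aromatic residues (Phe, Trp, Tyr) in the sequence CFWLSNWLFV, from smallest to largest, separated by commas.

2, 3, 7, 9

Matching residues: F2, W3, W7, F9.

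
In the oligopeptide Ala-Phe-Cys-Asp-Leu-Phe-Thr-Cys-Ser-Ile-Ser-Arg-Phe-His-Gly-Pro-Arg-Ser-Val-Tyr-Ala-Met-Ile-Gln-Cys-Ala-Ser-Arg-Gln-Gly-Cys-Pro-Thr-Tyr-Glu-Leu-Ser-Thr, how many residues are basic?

4

The basic amino acids are Lys (K), Arg (R), and His (H).
Matching residues: Arg12, His14, Arg17, Arg28.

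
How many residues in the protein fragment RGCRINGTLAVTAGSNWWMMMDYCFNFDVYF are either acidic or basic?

4

Acidic: D, E. Basic: H, K, R.
Acidic residues here: D22, D28 (2).
Basic residues here: R1, R4 (2).
The two groups share no amino acid, so total = 2 + 2 = 4.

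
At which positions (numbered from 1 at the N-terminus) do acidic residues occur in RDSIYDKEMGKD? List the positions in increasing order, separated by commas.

Only D (aspartate) and E (glutamate) carry a side-chain carboxylic acid.
Matching residues: D2, D6, E8, D12.

2, 6, 8, 12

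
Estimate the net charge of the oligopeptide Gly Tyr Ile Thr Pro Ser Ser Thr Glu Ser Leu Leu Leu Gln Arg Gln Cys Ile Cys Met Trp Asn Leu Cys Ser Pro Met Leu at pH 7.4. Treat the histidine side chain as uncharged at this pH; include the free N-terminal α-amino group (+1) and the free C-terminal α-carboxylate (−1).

The side chains ionized at physiological pH are Lys/Arg (+1) and Asp/Glu (−1); with His treated as neutral, nothing else contributes.
Positive (K, R): Arg15 → +1.
Negative (D, E): Glu9 → −1.
The N-terminus (+1) and C-terminus (−1) cancel.
Net charge = (+1) + (−1) = 0.

0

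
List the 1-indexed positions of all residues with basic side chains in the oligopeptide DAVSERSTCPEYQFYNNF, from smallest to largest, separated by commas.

6

The basic amino acids are Lys (K), Arg (R), and His (H).
Matching residues: R6.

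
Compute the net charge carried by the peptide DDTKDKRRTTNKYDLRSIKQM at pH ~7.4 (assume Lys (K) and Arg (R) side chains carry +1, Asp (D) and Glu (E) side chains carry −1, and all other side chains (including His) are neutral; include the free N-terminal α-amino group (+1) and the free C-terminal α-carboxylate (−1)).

Positive (K, R): K4, K6, R7, R8, K12, R16, K19 → +7.
Negative (D, E): D1, D2, D5, D14 → −4.
The N-terminus (+1) and C-terminus (−1) cancel.
Net charge = (+7) + (−4) = +3.

+3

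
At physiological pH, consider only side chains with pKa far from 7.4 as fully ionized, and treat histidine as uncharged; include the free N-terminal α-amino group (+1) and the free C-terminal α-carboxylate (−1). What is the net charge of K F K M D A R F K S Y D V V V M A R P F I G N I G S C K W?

Near pH 7.4, K and R contribute +1 each, D and E contribute −1 each, and every other side chain (His included, as stated) is uncharged.
Positive (K, R): K1, K3, R7, K9, R18, K28 → +6.
Negative (D, E): D5, D12 → −2.
The N-terminus (+1) and C-terminus (−1) cancel.
Net charge = (+6) + (−2) = +4.

+4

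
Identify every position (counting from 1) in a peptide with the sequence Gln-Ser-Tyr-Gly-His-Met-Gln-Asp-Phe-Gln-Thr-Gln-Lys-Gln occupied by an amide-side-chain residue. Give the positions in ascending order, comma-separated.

1, 7, 10, 12, 14

Only N (asparagine) and Q (glutamine) carry a side-chain carboxamide.
Matching residues: Gln1, Gln7, Gln10, Gln12, Gln14.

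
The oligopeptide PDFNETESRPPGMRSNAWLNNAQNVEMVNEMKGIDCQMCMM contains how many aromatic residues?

F, W, and Y each carry an aromatic ring on the side chain.
Matching residues: F3, W18.

2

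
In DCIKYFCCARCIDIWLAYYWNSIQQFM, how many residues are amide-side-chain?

Asparagine (N) and glutamine (Q) have uncharged amide side chains.
Matching residues: N21, Q24, Q25.

3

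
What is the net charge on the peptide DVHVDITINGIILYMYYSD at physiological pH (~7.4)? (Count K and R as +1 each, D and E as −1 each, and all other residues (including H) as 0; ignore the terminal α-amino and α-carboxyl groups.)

-3

Positive (K, R): none → +0.
Negative (D, E): D1, D5, D19 → −3.
Net charge = (+0) + (−3) = −3.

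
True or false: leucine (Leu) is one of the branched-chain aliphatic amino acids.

The BCAAs are Val, Leu, and Ile — aliphatic side chains with a branch point.
Leucine is in this group.

True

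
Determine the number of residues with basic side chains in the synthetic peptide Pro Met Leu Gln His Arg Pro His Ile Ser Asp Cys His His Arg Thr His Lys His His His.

Lysine (K), arginine (R), and histidine (H) have basic, nitrogen-containing side chains.
Matching residues: His5, Arg6, His8, His13, His14, Arg15, His17, Lys18, His19, His20, His21.

11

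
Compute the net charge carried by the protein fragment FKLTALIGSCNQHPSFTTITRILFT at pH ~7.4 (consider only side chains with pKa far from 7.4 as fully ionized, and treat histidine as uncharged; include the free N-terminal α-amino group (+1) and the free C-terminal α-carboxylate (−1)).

The side chains ionized at physiological pH are Lys/Arg (+1) and Asp/Glu (−1); with His treated as neutral, nothing else contributes.
Positive (K, R): K2, R21 → +2.
Negative (D, E): none → −0.
The N-terminus (+1) and C-terminus (−1) cancel.
Net charge = (+2) + (−0) = +2.

+2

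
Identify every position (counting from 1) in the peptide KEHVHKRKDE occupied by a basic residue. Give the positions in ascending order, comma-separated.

The basic amino acids are Lys (K), Arg (R), and His (H).
Matching residues: K1, H3, H5, K6, R7, K8.

1, 3, 5, 6, 7, 8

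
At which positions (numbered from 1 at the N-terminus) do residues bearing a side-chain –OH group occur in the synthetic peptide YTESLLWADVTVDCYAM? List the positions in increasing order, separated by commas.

1, 2, 4, 11, 15

Serine (S), threonine (T), and tyrosine (Y) each carry a hydroxyl group on the side chain.
Matching residues: Y1, T2, S4, T11, Y15.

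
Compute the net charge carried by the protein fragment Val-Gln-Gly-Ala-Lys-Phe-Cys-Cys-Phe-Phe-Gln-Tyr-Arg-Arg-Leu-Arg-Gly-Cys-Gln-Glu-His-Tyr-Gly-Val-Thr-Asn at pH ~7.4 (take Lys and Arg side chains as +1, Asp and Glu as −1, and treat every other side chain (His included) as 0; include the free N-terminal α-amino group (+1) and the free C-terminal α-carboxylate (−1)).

Positive (K, R): Lys5, Arg13, Arg14, Arg16 → +4.
Negative (D, E): Glu20 → −1.
The N-terminus (+1) and C-terminus (−1) cancel.
Net charge = (+4) + (−1) = +3.

+3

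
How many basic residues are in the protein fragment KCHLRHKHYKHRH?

The basic amino acids are Lys (K), Arg (R), and His (H).
Matching residues: K1, H3, R5, H6, K7, H8, K10, H11, R12, H13.

10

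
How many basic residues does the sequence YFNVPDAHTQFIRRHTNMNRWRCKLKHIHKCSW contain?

11

Lysine (K), arginine (R), and histidine (H) have basic, nitrogen-containing side chains.
Matching residues: H8, R13, R14, H15, R20, R22, K24, K26, H27, H29, K30.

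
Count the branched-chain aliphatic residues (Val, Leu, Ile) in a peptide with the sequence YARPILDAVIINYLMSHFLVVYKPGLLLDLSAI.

Matching residues: I5, L6, V9, I10, I11, L14, L19, V20, V21, L26, L27, L28, L30, I33.

14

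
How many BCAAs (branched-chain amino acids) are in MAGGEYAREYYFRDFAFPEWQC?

V, L, and I make up the branched-chain aliphatic group.
None of the 22 residues belong to this group.

0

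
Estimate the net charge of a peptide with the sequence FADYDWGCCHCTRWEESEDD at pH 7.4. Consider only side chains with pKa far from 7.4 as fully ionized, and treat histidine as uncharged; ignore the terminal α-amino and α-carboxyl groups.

-6

The side chains ionized at physiological pH are Lys/Arg (+1) and Asp/Glu (−1); with His treated as neutral, nothing else contributes.
Positive (K, R): R13 → +1.
Negative (D, E): D3, D5, E15, E16, E18, D19, D20 → −7.
Net charge = (+1) + (−7) = −6.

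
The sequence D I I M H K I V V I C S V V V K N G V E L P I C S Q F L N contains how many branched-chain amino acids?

13

V, L, and I make up the branched-chain aliphatic group.
Matching residues: I2, I3, I7, V8, V9, I10, V13, V14, V15, V19, L21, I23, L28.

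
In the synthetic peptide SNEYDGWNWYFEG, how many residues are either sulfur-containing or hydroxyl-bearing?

Sulfur-containing: C, M. Hydroxyl-bearing: S, T, Y.
Sulfur-containing residues here: none (0).
Hydroxyl-bearing residues here: S1, Y4, Y10 (3).
The two groups share no amino acid, so total = 0 + 3 = 3.

3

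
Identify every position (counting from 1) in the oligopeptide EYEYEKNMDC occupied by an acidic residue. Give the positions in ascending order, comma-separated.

1, 3, 5, 9

The acidic residues are Asp (D) and Glu (E), whose side chains end in a carboxylate group.
Matching residues: E1, E3, E5, D9.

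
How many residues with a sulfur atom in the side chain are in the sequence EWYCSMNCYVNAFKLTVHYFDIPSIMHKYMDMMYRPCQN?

8

Cysteine (C, thiol) and methionine (M, thioether) are the two sulfur-containing amino acids.
Matching residues: C4, M6, C8, M26, M30, M32, M33, C37.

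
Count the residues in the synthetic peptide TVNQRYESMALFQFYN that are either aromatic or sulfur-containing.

Aromatic: F, W, Y. Sulfur-containing: C, M.
Aromatic residues here: Y6, F12, F14, Y15 (4).
Sulfur-containing residues here: M9 (1).
The two groups share no amino acid, so total = 4 + 1 = 5.

5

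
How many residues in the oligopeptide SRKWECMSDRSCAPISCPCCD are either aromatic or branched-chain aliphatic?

2

Aromatic: F, W, Y. Branched-chain aliphatic: I, L, V.
Aromatic residues here: W4 (1).
Branched-chain aliphatic residues here: I15 (1).
The two groups share no amino acid, so total = 1 + 1 = 2.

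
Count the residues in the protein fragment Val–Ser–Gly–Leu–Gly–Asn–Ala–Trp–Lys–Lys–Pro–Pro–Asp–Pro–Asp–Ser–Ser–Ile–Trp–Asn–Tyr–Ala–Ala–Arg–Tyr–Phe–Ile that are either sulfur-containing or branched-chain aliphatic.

Sulfur-containing: C, M. Branched-chain aliphatic: I, L, V.
Sulfur-containing residues here: none (0).
Branched-chain aliphatic residues here: Val1, Leu4, Ile18, Ile27 (4).
The two groups share no amino acid, so total = 0 + 4 = 4.

4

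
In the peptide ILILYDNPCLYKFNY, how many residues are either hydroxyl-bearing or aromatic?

Hydroxyl-bearing: S, T, Y. Aromatic: F, W, Y.
Hydroxyl-bearing residues here: Y5, Y11, Y15 (3).
Aromatic residues here: Y5, Y11, F13, Y15 (4).
Y is in both groups, so the 3 Y residues must not be double-counted.
Total = 3 + 4 − 3 = 4.

4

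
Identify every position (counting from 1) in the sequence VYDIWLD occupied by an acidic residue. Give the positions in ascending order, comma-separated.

Only D (aspartate) and E (glutamate) carry a side-chain carboxylic acid.
Matching residues: D3, D7.

3, 7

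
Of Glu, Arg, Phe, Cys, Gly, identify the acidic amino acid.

Glu

Only D (aspartate) and E (glutamate) carry a side-chain carboxylic acid.
Of the listed options, only Glu belongs to this group.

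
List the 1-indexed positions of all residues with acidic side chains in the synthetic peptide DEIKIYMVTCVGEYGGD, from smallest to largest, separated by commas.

1, 2, 13, 17

Aspartate (D) and glutamate (E) have carboxylic-acid side chains and are the acidic amino acids.
Matching residues: D1, E2, E13, D17.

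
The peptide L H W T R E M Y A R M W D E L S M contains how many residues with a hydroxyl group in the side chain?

3

S, T, and Y are the three residues with a side-chain hydroxyl.
Matching residues: T4, Y8, S16.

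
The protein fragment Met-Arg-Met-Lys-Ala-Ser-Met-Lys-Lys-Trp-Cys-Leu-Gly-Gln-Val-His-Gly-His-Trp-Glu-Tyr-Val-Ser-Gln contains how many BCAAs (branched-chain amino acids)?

3

V, L, and I make up the branched-chain aliphatic group.
Matching residues: Leu12, Val15, Val22.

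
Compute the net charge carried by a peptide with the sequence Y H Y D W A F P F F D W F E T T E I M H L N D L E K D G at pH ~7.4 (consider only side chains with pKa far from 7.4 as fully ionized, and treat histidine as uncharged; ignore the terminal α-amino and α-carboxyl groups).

-6

The side chains ionized at physiological pH are Lys/Arg (+1) and Asp/Glu (−1); with His treated as neutral, nothing else contributes.
Positive (K, R): K26 → +1.
Negative (D, E): D4, D11, E14, E17, D23, E25, D27 → −7.
Net charge = (+1) + (−7) = −6.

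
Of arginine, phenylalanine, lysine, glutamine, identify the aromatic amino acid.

The aromatic amino acids are Phe (F, benzyl), Trp (W, indole), and Tyr (Y, phenol).
Of the listed options, only phenylalanine belongs to this group.

phenylalanine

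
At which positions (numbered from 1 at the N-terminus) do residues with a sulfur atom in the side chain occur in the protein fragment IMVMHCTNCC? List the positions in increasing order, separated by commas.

Cysteine (C, thiol) and methionine (M, thioether) are the two sulfur-containing amino acids.
Matching residues: M2, M4, C6, C9, C10.

2, 4, 6, 9, 10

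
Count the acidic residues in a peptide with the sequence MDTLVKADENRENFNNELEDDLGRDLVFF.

9

Only D (aspartate) and E (glutamate) carry a side-chain carboxylic acid.
Matching residues: D2, D8, E9, E12, E17, E19, D20, D21, D25.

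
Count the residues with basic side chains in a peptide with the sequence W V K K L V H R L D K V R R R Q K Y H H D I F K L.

12

K, R, and H are the three residues with basic side chains (ε-amine, guanidinium, and imidazole respectively).
Matching residues: K3, K4, H7, R8, K11, R13, R14, R15, K17, H19, H20, K24.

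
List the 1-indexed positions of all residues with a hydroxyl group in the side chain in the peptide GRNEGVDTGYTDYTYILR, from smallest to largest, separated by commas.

8, 10, 11, 13, 14, 15

S, T, and Y are the three residues with a side-chain hydroxyl.
Matching residues: T8, Y10, T11, Y13, T14, Y15.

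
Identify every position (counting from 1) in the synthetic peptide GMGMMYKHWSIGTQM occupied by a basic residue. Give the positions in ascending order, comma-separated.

7, 8

Matching residues: K7, H8.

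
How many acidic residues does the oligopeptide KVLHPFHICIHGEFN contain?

Only D (aspartate) and E (glutamate) carry a side-chain carboxylic acid.
Matching residues: E13.

1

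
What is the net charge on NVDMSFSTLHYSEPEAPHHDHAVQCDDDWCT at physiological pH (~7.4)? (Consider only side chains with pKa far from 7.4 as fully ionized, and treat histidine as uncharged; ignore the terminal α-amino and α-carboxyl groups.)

At pH ~7.4 the Lys and Arg side chains are protonated (+1), the Asp and Glu side chains are deprotonated (−1), and with His taken as neutral all other side chains carry no charge.
Positive (K, R): none → +0.
Negative (D, E): D3, E13, E15, D20, D26, D27, D28 → −7.
Net charge = (+0) + (−7) = −7.

-7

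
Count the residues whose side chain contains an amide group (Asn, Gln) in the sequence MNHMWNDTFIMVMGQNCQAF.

5

Matching residues: N2, N6, Q15, N16, Q18.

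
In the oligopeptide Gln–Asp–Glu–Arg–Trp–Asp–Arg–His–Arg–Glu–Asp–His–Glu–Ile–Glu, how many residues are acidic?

7

The acidic residues are Asp (D) and Glu (E), whose side chains end in a carboxylate group.
Matching residues: Asp2, Glu3, Asp6, Glu10, Asp11, Glu13, Glu15.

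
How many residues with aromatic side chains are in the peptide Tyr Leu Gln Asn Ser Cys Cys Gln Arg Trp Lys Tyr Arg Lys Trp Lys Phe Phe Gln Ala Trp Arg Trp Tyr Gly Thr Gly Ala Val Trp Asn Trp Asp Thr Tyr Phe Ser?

Phenylalanine (F), tryptophan (W), and tyrosine (Y) have aromatic ring side chains.
Matching residues: Tyr1, Trp10, Tyr12, Trp15, Phe17, Phe18, Trp21, Trp23, Tyr24, Trp30, Trp32, Tyr35, Phe36.

13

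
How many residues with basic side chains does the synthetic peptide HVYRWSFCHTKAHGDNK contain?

Lysine (K), arginine (R), and histidine (H) have basic, nitrogen-containing side chains.
Matching residues: H1, R4, H9, K11, H13, K17.

6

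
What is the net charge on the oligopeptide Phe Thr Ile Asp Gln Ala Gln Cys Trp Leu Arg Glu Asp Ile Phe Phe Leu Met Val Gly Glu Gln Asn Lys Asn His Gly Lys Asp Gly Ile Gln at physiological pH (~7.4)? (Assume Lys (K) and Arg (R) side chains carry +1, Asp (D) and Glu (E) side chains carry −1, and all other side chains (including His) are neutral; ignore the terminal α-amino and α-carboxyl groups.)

-2

Positive (K, R): Arg11, Lys24, Lys28 → +3.
Negative (D, E): Asp4, Glu12, Asp13, Glu21, Asp29 → −5.
Net charge = (+3) + (−5) = −2.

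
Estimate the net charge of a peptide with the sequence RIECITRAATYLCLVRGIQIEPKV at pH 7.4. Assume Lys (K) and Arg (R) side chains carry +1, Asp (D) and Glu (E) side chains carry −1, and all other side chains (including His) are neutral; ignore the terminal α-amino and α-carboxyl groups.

Positive (K, R): R1, R7, R16, K23 → +4.
Negative (D, E): E3, E21 → −2.
Net charge = (+4) + (−2) = +2.

+2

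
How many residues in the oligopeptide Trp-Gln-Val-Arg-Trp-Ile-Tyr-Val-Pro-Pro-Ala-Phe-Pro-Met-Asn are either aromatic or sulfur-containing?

5

Aromatic: F, W, Y. Sulfur-containing: C, M.
Aromatic residues here: Trp1, Trp5, Tyr7, Phe12 (4).
Sulfur-containing residues here: Met14 (1).
The two groups share no amino acid, so total = 4 + 1 = 5.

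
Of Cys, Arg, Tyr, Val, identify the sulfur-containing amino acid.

Cysteine (C, thiol) and methionine (M, thioether) are the two sulfur-containing amino acids.
Of the listed options, only Cys belongs to this group.

Cys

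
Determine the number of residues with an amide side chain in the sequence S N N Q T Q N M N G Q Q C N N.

10

Only N (asparagine) and Q (glutamine) carry a side-chain carboxamide.
Matching residues: N2, N3, Q4, Q6, N7, N9, Q11, Q12, N14, N15.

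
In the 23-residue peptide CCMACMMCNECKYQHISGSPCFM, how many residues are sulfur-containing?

The sulfur-bearing residues are cysteine (–SH) and methionine (–S–CH₃).
Matching residues: C1, C2, M3, C5, M6, M7, C8, C11, C21, M23.

10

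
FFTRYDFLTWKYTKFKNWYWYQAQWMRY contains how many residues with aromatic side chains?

Phenylalanine (F), tryptophan (W), and tyrosine (Y) have aromatic ring side chains.
Matching residues: F1, F2, Y5, F7, W10, Y12, F15, W18, Y19, W20, Y21, W25, Y28.

13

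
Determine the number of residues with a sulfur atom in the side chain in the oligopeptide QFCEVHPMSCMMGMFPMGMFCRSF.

9

Cysteine (C, thiol) and methionine (M, thioether) are the two sulfur-containing amino acids.
Matching residues: C3, M8, C10, M11, M12, M14, M17, M19, C21.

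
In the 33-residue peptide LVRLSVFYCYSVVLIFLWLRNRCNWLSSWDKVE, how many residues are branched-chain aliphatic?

12

V, L, and I make up the branched-chain aliphatic group.
Matching residues: L1, V2, L4, V6, V12, V13, L14, I15, L17, L19, L26, V32.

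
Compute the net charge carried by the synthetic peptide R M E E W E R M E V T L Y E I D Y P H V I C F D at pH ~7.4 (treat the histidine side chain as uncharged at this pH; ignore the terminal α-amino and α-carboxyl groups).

The side chains ionized at physiological pH are Lys/Arg (+1) and Asp/Glu (−1); with His treated as neutral, nothing else contributes.
Positive (K, R): R1, R7 → +2.
Negative (D, E): E3, E4, E6, E9, E14, D16, D24 → −7.
Net charge = (+2) + (−7) = −5.

-5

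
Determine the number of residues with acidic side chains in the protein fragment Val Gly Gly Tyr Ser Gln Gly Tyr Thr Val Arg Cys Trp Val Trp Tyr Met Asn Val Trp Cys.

0

Only D (aspartate) and E (glutamate) carry a side-chain carboxylic acid.
None of the 21 residues belong to this group.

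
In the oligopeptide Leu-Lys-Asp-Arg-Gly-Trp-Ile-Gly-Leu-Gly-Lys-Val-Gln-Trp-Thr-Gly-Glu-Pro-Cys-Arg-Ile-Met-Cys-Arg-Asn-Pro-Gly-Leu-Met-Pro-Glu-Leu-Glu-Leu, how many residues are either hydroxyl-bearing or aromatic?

Hydroxyl-bearing: S, T, Y. Aromatic: F, W, Y.
Hydroxyl-bearing residues here: Thr15 (1).
Aromatic residues here: Trp6, Trp14 (2).
(Y belongs to both groups, but none appear in this sequence.) Total = 1 + 2 = 3.

3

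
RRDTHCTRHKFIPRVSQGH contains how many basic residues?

8

K, R, and H are the three residues with basic side chains (ε-amine, guanidinium, and imidazole respectively).
Matching residues: R1, R2, H5, R8, H9, K10, R14, H19.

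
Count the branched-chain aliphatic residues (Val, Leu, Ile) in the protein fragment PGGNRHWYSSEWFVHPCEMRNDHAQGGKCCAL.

Matching residues: V14, L32.

2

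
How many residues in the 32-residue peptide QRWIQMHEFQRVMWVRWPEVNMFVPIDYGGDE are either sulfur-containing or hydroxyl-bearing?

Sulfur-containing: C, M. Hydroxyl-bearing: S, T, Y.
Sulfur-containing residues here: M6, M13, M22 (3).
Hydroxyl-bearing residues here: Y28 (1).
The two groups share no amino acid, so total = 3 + 1 = 4.

4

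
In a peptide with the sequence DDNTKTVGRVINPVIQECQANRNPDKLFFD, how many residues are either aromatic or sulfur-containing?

Aromatic: F, W, Y. Sulfur-containing: C, M.
Aromatic residues here: F28, F29 (2).
Sulfur-containing residues here: C18 (1).
The two groups share no amino acid, so total = 2 + 1 = 3.

3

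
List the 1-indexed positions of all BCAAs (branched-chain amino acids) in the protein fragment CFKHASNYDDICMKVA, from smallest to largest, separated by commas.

Valine (V), leucine (L), and isoleucine (I) are the branched-chain amino acids.
Matching residues: I11, V15.

11, 15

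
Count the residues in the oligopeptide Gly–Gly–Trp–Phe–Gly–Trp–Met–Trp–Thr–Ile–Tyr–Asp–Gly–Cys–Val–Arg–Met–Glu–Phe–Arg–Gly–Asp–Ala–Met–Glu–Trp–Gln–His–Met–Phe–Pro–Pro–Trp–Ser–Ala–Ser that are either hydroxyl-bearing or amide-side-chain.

Hydroxyl-bearing: S, T, Y. Amide-side-chain: N, Q.
Hydroxyl-bearing residues here: Thr9, Tyr11, Ser34, Ser36 (4).
Amide-side-chain residues here: Gln27 (1).
The two groups share no amino acid, so total = 4 + 1 = 5.

5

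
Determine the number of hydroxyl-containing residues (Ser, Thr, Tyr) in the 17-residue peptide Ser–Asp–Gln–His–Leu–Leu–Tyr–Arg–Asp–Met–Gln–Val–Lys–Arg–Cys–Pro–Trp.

Matching residues: Ser1, Tyr7.

2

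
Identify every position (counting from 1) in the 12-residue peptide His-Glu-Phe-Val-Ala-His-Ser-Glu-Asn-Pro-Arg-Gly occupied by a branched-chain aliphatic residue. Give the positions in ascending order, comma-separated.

Valine (V), leucine (L), and isoleucine (I) are the branched-chain amino acids.
Matching residues: Val4.

4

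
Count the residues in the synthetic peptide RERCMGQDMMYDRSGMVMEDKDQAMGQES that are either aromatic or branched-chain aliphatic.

2

Aromatic: F, W, Y. Branched-chain aliphatic: I, L, V.
Aromatic residues here: Y11 (1).
Branched-chain aliphatic residues here: V17 (1).
The two groups share no amino acid, so total = 1 + 1 = 2.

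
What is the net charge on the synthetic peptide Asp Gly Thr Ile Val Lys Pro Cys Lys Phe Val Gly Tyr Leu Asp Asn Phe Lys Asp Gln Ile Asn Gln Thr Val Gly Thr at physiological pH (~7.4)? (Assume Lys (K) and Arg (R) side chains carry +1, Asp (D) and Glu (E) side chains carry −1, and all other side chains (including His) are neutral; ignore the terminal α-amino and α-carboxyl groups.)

0

Positive (K, R): Lys6, Lys9, Lys18 → +3.
Negative (D, E): Asp1, Asp15, Asp19 → −3.
Net charge = (+3) + (−3) = 0.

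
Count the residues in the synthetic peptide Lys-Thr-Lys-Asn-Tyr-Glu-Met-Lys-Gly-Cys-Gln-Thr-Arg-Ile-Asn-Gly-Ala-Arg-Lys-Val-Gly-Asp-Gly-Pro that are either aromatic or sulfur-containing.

Aromatic: F, W, Y. Sulfur-containing: C, M.
Aromatic residues here: Tyr5 (1).
Sulfur-containing residues here: Met7, Cys10 (2).
The two groups share no amino acid, so total = 1 + 2 = 3.

3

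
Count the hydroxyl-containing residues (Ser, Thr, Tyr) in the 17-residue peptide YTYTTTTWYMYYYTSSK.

14

Matching residues: Y1, T2, Y3, T4, T5, T6, T7, Y9, Y11, Y12, Y13, T14, S15, S16.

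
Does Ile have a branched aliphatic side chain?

Yes

The BCAAs are Val, Leu, and Ile — aliphatic side chains with a branch point.
Isoleucine is in this group.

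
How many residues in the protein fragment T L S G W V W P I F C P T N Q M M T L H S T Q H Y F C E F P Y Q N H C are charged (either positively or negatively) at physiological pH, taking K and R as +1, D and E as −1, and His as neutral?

1

Charged side chains at pH ~7.4: K, R (positive); D, E (negative).
Matching residues: E28.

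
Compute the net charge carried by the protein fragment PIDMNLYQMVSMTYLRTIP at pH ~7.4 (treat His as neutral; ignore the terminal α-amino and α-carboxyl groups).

Near pH 7.4, K and R contribute +1 each, D and E contribute −1 each, and every other side chain (His included, as stated) is uncharged.
Positive (K, R): R16 → +1.
Negative (D, E): D3 → −1.
Net charge = (+1) + (−1) = 0.

0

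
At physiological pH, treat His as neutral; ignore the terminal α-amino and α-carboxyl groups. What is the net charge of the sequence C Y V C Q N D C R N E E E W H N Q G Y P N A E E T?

-5

The side chains ionized at physiological pH are Lys/Arg (+1) and Asp/Glu (−1); with His treated as neutral, nothing else contributes.
Positive (K, R): R9 → +1.
Negative (D, E): D7, E11, E12, E13, E23, E24 → −6.
Net charge = (+1) + (−6) = −5.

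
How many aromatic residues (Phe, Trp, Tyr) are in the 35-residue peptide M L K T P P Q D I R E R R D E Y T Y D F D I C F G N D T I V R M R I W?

5

Matching residues: Y16, Y18, F20, F24, W35.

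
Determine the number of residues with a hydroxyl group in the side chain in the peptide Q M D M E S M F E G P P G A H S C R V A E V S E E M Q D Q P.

3

S, T, and Y are the three residues with a side-chain hydroxyl.
Matching residues: S6, S16, S23.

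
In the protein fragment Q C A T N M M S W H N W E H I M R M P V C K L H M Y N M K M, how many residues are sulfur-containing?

Cysteine (C, thiol) and methionine (M, thioether) are the two sulfur-containing amino acids.
Matching residues: C2, M6, M7, M16, M18, C21, M25, M28, M30.

9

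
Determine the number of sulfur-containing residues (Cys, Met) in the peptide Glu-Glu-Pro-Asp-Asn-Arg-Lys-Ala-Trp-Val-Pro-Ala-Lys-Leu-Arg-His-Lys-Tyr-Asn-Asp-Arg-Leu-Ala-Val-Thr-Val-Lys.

0

None of the 27 residues belong to this group.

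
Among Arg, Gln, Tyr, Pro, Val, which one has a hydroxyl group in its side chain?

Tyr

Serine (S), threonine (T), and tyrosine (Y) each carry a hydroxyl group on the side chain.
Of the listed options, only Tyr belongs to this group.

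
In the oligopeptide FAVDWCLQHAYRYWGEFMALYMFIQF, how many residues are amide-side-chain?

The amide-side-chain residues are Asn (N) and Gln (Q).
Matching residues: Q8, Q25.

2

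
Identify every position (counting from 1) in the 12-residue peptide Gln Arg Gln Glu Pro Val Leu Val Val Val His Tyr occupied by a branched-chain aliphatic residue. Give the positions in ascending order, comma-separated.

6, 7, 8, 9, 10

Matching residues: Val6, Leu7, Val8, Val9, Val10.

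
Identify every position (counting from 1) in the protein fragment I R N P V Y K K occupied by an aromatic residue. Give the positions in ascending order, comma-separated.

The aromatic amino acids are Phe (F, benzyl), Trp (W, indole), and Tyr (Y, phenol).
Matching residues: Y6.

6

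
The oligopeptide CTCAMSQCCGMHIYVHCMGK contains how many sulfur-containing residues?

Only Cys (C) and Met (M) have a sulfur atom in the side chain.
Matching residues: C1, C3, M5, C8, C9, M11, C17, M18.

8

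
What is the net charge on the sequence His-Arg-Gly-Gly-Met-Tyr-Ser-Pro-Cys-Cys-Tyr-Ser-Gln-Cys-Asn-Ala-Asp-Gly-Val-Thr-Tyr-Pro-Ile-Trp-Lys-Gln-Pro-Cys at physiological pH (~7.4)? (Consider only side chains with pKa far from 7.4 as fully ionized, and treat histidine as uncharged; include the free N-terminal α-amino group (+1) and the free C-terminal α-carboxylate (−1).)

+1

Near pH 7.4, K and R contribute +1 each, D and E contribute −1 each, and every other side chain (His included, as stated) is uncharged.
Positive (K, R): Arg2, Lys25 → +2.
Negative (D, E): Asp17 → −1.
The N-terminus (+1) and C-terminus (−1) cancel.
Net charge = (+2) + (−1) = +1.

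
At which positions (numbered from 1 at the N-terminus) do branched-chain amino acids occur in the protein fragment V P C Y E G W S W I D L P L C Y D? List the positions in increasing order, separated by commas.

The BCAAs are Val, Leu, and Ile — aliphatic side chains with a branch point.
Matching residues: V1, I10, L12, L14.

1, 10, 12, 14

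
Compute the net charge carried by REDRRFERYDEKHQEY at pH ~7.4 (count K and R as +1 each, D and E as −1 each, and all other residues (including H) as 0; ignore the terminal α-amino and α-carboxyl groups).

-1

Positive (K, R): R1, R4, R5, R8, K12 → +5.
Negative (D, E): E2, D3, E7, D10, E11, E15 → −6.
Net charge = (+5) + (−6) = −1.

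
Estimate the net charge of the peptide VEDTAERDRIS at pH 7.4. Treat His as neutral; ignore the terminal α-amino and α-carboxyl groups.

-2

At pH ~7.4 the Lys and Arg side chains are protonated (+1), the Asp and Glu side chains are deprotonated (−1), and with His taken as neutral all other side chains carry no charge.
Positive (K, R): R7, R9 → +2.
Negative (D, E): E2, D3, E6, D8 → −4.
Net charge = (+2) + (−4) = −2.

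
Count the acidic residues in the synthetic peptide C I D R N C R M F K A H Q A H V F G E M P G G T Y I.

The acidic residues are Asp (D) and Glu (E), whose side chains end in a carboxylate group.
Matching residues: D3, E19.

2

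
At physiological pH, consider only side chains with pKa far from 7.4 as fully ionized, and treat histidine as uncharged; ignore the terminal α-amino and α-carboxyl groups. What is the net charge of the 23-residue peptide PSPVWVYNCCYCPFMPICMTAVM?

0

At pH ~7.4 the Lys and Arg side chains are protonated (+1), the Asp and Glu side chains are deprotonated (−1), and with His taken as neutral all other side chains carry no charge.
Positive (K, R): none → +0.
Negative (D, E): none → −0.
Net charge = (+0) + (−0) = 0.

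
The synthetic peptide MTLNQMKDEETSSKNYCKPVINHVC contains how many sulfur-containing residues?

4

The sulfur-bearing residues are cysteine (–SH) and methionine (–S–CH₃).
Matching residues: M1, M6, C17, C25.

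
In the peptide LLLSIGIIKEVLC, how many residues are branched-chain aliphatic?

Valine (V), leucine (L), and isoleucine (I) are the branched-chain amino acids.
Matching residues: L1, L2, L3, I5, I7, I8, V11, L12.

8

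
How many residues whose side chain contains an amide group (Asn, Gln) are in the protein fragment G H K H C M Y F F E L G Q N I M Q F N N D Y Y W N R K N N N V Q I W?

10

Matching residues: Q13, N14, Q17, N19, N20, N25, N28, N29, N30, Q32.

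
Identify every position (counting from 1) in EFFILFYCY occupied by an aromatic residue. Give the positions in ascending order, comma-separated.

Phenylalanine (F), tryptophan (W), and tyrosine (Y) have aromatic ring side chains.
Matching residues: F2, F3, F6, Y7, Y9.

2, 3, 6, 7, 9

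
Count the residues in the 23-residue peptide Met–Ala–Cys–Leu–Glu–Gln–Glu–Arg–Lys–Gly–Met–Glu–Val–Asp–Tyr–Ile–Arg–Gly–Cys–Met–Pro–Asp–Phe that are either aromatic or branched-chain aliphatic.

5

Aromatic: F, W, Y. Branched-chain aliphatic: I, L, V.
Aromatic residues here: Tyr15, Phe23 (2).
Branched-chain aliphatic residues here: Leu4, Val13, Ile16 (3).
The two groups share no amino acid, so total = 2 + 3 = 5.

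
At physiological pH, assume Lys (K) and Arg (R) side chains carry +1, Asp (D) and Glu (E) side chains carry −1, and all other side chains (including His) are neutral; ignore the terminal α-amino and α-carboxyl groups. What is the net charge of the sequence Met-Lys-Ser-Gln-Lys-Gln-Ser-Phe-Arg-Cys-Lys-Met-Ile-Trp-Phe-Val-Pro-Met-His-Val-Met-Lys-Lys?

+6

Positive (K, R): Lys2, Lys5, Arg9, Lys11, Lys22, Lys23 → +6.
Negative (D, E): none → −0.
Net charge = (+6) + (−0) = +6.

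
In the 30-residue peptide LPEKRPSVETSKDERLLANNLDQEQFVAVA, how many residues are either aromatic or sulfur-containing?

Aromatic: F, W, Y. Sulfur-containing: C, M.
Aromatic residues here: F26 (1).
Sulfur-containing residues here: none (0).
The two groups share no amino acid, so total = 1 + 0 = 1.

1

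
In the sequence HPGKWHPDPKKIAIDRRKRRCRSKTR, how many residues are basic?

Lysine (K), arginine (R), and histidine (H) have basic, nitrogen-containing side chains.
Matching residues: H1, K4, H6, K10, K11, R16, R17, K18, R19, R20, R22, K24, R26.

13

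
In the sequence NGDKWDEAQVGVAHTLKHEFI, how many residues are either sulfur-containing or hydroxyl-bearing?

1

Sulfur-containing: C, M. Hydroxyl-bearing: S, T, Y.
Sulfur-containing residues here: none (0).
Hydroxyl-bearing residues here: T15 (1).
The two groups share no amino acid, so total = 0 + 1 = 1.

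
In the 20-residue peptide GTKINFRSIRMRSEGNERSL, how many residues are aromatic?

1

The aromatic amino acids are Phe (F, benzyl), Trp (W, indole), and Tyr (Y, phenol).
Matching residues: F6.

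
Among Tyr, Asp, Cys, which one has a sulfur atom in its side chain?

Cys

The sulfur-bearing residues are cysteine (–SH) and methionine (–S–CH₃).
Of the listed options, only Cys belongs to this group.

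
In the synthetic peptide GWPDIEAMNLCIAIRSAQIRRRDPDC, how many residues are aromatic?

1

Phenylalanine (F), tryptophan (W), and tyrosine (Y) have aromatic ring side chains.
Matching residues: W2.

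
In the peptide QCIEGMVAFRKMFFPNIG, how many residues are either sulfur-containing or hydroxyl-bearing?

3

Sulfur-containing: C, M. Hydroxyl-bearing: S, T, Y.
Sulfur-containing residues here: C2, M6, M12 (3).
Hydroxyl-bearing residues here: none (0).
The two groups share no amino acid, so total = 3 + 0 = 3.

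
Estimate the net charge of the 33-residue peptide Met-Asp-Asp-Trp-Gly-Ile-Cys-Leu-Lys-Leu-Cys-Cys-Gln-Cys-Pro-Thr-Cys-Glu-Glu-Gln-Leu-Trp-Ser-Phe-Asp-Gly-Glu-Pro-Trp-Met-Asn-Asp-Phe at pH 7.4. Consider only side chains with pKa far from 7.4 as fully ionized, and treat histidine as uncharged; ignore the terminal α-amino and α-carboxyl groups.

-6

At pH ~7.4 the Lys and Arg side chains are protonated (+1), the Asp and Glu side chains are deprotonated (−1), and with His taken as neutral all other side chains carry no charge.
Positive (K, R): Lys9 → +1.
Negative (D, E): Asp2, Asp3, Glu18, Glu19, Asp25, Glu27, Asp32 → −7.
Net charge = (+1) + (−7) = −6.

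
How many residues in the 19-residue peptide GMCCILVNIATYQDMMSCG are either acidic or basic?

Acidic: D, E. Basic: H, K, R.
Acidic residues here: D14 (1).
Basic residues here: none (0).
The two groups share no amino acid, so total = 1 + 0 = 1.

1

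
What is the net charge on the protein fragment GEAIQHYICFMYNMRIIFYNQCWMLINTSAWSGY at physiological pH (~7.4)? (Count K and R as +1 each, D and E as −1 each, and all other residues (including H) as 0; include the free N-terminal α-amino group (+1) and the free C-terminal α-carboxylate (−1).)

Positive (K, R): R15 → +1.
Negative (D, E): E2 → −1.
The N-terminus (+1) and C-terminus (−1) cancel.
Net charge = (+1) + (−1) = 0.

0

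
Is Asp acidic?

The acidic residues are Asp (D) and Glu (E), whose side chains end in a carboxylate group.
Aspartate is in this group.

Yes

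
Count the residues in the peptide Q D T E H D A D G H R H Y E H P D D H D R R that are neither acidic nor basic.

Acidic: D, E. Basic: K, R, H. All other residues are neither.
Matching residues: Q1, T3, A7, G9, Y13, P16.

6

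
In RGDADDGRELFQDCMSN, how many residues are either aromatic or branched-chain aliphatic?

2

Aromatic: F, W, Y. Branched-chain aliphatic: I, L, V.
Aromatic residues here: F11 (1).
Branched-chain aliphatic residues here: L10 (1).
The two groups share no amino acid, so total = 1 + 1 = 2.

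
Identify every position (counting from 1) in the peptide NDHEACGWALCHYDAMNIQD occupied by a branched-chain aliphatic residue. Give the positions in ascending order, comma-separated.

10, 18

The BCAAs are Val, Leu, and Ile — aliphatic side chains with a branch point.
Matching residues: L10, I18.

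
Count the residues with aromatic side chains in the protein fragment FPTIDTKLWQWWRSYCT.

Phenylalanine (F), tryptophan (W), and tyrosine (Y) have aromatic ring side chains.
Matching residues: F1, W9, W11, W12, Y15.

5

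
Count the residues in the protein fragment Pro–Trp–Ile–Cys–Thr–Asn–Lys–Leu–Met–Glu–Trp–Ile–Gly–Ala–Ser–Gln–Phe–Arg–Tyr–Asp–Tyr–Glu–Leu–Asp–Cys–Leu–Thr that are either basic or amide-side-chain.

4

Basic: H, K, R. Amide-side-chain: N, Q.
Basic residues here: Lys7, Arg18 (2).
Amide-side-chain residues here: Asn6, Gln16 (2).
The two groups share no amino acid, so total = 2 + 2 = 4.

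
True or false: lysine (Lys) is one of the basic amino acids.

K, R, and H are the three residues with basic side chains (ε-amine, guanidinium, and imidazole respectively).
Lysine is in this group.

True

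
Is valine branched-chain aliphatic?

Valine (V), leucine (L), and isoleucine (I) are the branched-chain amino acids.
Valine is in this group.

Yes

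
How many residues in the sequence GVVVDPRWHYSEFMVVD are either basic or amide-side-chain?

2

Basic: H, K, R. Amide-side-chain: N, Q.
Basic residues here: R7, H9 (2).
Amide-side-chain residues here: none (0).
The two groups share no amino acid, so total = 2 + 0 = 2.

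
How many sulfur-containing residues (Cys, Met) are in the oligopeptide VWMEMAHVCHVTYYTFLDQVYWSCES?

4

Matching residues: M3, M5, C9, C24.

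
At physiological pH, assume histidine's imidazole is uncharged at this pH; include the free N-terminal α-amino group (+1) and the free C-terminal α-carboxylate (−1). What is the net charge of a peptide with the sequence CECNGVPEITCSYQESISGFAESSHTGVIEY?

At pH ~7.4 the Lys and Arg side chains are protonated (+1), the Asp and Glu side chains are deprotonated (−1), and with His taken as neutral all other side chains carry no charge.
Positive (K, R): none → +0.
Negative (D, E): E2, E8, E15, E22, E30 → −5.
The N-terminus (+1) and C-terminus (−1) cancel.
Net charge = (+0) + (−5) = −5.

-5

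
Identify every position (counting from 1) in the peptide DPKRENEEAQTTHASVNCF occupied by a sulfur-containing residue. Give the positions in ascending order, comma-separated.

18

Cysteine (C, thiol) and methionine (M, thioether) are the two sulfur-containing amino acids.
Matching residues: C18.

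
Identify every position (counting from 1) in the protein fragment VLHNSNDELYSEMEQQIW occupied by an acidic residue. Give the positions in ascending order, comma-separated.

7, 8, 12, 14

Matching residues: D7, E8, E12, E14.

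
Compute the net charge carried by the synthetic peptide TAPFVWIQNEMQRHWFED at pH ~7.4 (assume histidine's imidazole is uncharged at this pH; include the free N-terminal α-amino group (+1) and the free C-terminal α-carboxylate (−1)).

Near pH 7.4, K and R contribute +1 each, D and E contribute −1 each, and every other side chain (His included, as stated) is uncharged.
Positive (K, R): R13 → +1.
Negative (D, E): E10, E17, D18 → −3.
The N-terminus (+1) and C-terminus (−1) cancel.
Net charge = (+1) + (−3) = −2.

-2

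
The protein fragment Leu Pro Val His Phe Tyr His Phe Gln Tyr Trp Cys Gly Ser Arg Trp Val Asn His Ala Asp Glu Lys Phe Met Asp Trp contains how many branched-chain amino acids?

The BCAAs are Val, Leu, and Ile — aliphatic side chains with a branch point.
Matching residues: Leu1, Val3, Val17.

3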